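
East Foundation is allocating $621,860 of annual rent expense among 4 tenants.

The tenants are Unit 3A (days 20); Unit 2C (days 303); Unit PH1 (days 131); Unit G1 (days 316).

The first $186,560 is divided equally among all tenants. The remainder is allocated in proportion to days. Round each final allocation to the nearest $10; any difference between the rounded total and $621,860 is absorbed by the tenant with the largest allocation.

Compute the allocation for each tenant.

First tranche $186,560 split equally: $46,640 each.
Remainder $435,300 by days (total 770): Unit 3A 11,306.49 → $11,310; Unit 2C 171,293.38 → $171,290; Unit PH1 74,057.53 → $74,060; Unit G1 178,642.60 → $178,640.
Totals: Unit 3A $46,640 + $11,310 = $57,950; Unit 2C $46,640 + $171,290 = $217,930; Unit PH1 $46,640 + $74,060 = $120,700; Unit G1 $46,640 + $178,640 = $225,280.

Unit 3A: $57,950; Unit 2C: $217,930; Unit PH1: $120,700; Unit G1: $225,280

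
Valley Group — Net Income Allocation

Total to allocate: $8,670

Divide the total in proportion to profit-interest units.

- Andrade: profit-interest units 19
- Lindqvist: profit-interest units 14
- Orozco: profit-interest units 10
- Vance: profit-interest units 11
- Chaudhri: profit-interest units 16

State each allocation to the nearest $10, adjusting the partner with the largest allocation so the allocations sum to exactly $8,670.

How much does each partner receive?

Total profit-interest units = 70.
Raw shares: Andrade 19/70 × $8,670 = 2,353.29; Lindqvist 14/70 × $8,670 = 1,734.00; Orozco 10/70 × $8,670 = 1,238.57; Vance 11/70 × $8,670 = 1,362.43; Chaudhri 16/70 × $8,670 = 1,981.71.
Rounded to nearest $10: Andrade $2,350; Lindqvist $1,730; Orozco $1,240; Vance $1,360; Chaudhri $1,980. Sum = $8,660.
Difference $8,670 − $8,660 = +$10 applied to largest allocation (Andrade): Andrade becomes $2,360.

Andrade: $2,360 · Lindqvist: $1,730 · Orozco: $1,240 · Vance: $1,360 · Chaudhri: $1,980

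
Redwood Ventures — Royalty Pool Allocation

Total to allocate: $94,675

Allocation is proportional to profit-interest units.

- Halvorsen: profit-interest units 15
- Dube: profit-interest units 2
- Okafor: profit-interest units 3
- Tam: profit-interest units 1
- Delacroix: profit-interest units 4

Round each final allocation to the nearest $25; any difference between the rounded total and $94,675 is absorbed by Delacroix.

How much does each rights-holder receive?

Halvorsen: $56,800; Dube: $7,575; Okafor: $11,350; Tam: $3,775; Delacroix: $15,175

Sum of profit-interest units: 25.
Proportional shares: Halvorsen 15/25 × $94,675 = 56,805.00; Dube 2/25 × $94,675 = 7,574.00; Okafor 3/25 × $94,675 = 11,361.00; Tam 1/25 × $94,675 = 3,787.00; Delacroix 4/25 × $94,675 = 15,148.00.
Rounded to nearest $25: Halvorsen $56,800; Dube $7,575; Okafor $11,350; Tam $3,775; Delacroix $15,150. Sum = $94,650.
Difference $94,675 − $94,650 = +$25 applied to Delacroix: Delacroix becomes $15,175.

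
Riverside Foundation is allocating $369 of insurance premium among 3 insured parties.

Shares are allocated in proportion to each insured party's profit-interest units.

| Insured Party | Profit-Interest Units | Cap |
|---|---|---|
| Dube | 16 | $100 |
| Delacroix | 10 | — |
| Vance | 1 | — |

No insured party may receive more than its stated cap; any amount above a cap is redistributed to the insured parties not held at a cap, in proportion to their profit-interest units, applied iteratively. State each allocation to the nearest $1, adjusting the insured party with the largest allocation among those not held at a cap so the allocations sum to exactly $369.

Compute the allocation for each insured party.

Total profit-interest units = 27.
Pro-rata shares before constraints: Dube 218.67; Delacroix 136.67; Vance 13.67.
Capped: Dube ($100); residual $269 reallocated over remaining profit-interest units 11.
Shares after redistribution: Delacroix 244.55 → $245; Vance 24.45 → $24.

Dube: $100 | Delacroix: $245 | Vance: $24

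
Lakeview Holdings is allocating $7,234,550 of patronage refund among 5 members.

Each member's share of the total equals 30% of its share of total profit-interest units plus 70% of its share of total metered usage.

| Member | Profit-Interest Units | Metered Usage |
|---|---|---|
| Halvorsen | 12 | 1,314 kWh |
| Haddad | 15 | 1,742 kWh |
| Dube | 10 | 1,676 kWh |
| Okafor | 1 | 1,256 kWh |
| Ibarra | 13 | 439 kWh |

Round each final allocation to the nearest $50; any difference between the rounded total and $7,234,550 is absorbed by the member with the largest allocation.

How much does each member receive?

Totals — profit-interest units 51, metered usage 6,427.
Combined weights (30% profit-interest units + 70% metered usage): Halvorsen 0.2137; Haddad 0.2780; Dube 0.2414; Okafor 0.1427; Ibarra 0.1243.
Unrounded shares: Halvorsen 1,546,046.62; Haddad 2,010,959.77; Dube 1,746,173.88; Okafor 1,032,227.31; Ibarra 899,142.42.
At nearest $50: Halvorsen $1,546,050; Haddad $2,010,950; Dube $1,746,150; Okafor $1,032,250; Ibarra $899,150. Sum = $7,234,550.
No rounding difference to absorb.

Halvorsen: $1,546,050; Haddad: $2,010,950; Dube: $1,746,150; Okafor: $1,032,250; Ibarra: $899,150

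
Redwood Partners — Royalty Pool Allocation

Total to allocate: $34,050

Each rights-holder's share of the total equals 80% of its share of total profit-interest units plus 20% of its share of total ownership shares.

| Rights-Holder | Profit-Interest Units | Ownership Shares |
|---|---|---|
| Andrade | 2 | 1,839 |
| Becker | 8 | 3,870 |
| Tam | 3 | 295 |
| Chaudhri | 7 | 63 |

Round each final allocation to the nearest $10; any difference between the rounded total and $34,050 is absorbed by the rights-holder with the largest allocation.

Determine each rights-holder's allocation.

Profit-interest units total 20; ownership shares total 6,067.
Composite weights (80% profit-interest units + 20% ownership shares): Andrade 0.1406; Becker 0.4476; Tam 0.1297; Chaudhri 0.2821.
Proportional shares: Andrade 4,788.21; Becker 15,239.94; Tam 4,417.13; Chaudhri 9,604.72.
At nearest $10: Andrade $4,790; Becker $15,240; Tam $4,420; Chaudhri $9,600. Sum = $34,050.
Sum already equals the total — no adjustment.

Andrade: $4,790 | Becker: $15,240 | Tam: $4,420 | Chaudhri: $9,600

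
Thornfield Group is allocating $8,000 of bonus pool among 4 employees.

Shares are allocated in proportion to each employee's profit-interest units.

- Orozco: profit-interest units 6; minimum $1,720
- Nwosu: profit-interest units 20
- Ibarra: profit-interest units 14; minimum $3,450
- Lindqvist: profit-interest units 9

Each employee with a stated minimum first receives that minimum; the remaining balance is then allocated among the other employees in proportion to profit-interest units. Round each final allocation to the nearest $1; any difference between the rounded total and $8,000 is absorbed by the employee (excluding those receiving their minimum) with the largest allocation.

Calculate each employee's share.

Fund the minimums — Orozco $1,720; Ibarra $3,450. Remaining pool $2,830.
Remaining pool split over remaining profit-interest units 29: Nwosu 1,951.72 → $1,952; Lindqvist 878.28 → $878.

Orozco: $1,720 | Nwosu: $1,952 | Ibarra: $3,450 | Lindqvist: $878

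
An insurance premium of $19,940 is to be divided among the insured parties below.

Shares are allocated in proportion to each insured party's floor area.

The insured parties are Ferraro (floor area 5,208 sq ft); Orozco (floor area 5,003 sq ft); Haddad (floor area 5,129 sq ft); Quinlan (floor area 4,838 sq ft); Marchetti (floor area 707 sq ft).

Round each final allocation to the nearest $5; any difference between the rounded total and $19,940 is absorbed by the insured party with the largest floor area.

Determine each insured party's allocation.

Ferraro: $4,975; Orozco: $4,775; Haddad: $4,895; Quinlan: $4,620; Marchetti: $675

Combined floor area = 20,885.
Pro-rata amounts: Ferraro 5,208/20,885 × $19,940 = 4,972.35; Orozco 5,003/20,885 × $19,940 = 4,776.63; Haddad 5,129/20,885 × $19,940 = 4,896.92; Quinlan 4,838/20,885 × $19,940 = 4,619.09; Marchetti 707/20,885 × $19,940 = 675.01.
At nearest $5: Ferraro $4,970; Orozco $4,775; Haddad $4,895; Quinlan $4,620; Marchetti $675. Sum = $19,935.
Difference $19,940 − $19,935 = +$5 applied to largest floor area (Ferraro): Ferraro becomes $4,975.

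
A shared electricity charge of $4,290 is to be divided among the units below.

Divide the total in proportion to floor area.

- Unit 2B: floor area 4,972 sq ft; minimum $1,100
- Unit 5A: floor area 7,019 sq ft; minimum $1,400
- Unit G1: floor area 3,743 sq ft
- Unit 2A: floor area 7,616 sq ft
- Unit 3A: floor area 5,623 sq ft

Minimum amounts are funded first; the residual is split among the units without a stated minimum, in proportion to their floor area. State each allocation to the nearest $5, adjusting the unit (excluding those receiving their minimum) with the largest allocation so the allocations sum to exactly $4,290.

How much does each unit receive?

Unit 2B: $1,100 · Unit 5A: $1,400 · Unit G1: $395 · Unit 2A: $800 · Unit 3A: $595

Fund the minimums — Unit 2B $1,100; Unit 5A $1,400. Balance $1,790.
Balance split over remaining floor area 16,982: Unit G1 394.53 → $395; Unit 2A 802.77 → $805; Unit 3A 592.70 → $595.
Rounding difference −$5 applied to Unit 2A → $800.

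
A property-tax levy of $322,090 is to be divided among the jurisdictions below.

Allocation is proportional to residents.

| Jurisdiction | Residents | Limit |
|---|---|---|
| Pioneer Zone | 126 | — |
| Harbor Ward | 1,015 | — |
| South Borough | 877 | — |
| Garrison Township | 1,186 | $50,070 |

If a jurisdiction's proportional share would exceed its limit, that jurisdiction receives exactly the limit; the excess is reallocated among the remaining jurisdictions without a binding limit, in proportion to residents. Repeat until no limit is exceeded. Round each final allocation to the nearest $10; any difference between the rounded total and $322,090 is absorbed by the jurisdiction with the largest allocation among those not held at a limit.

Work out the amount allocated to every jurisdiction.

Pioneer Zone: $16,980 | Harbor Ward: $136,820 | South Borough: $118,220 | Garrison Township: $50,070

Sum of residents: 3,204.
Proportional shares (ignoring caps): Pioneer Zone 12,666.46; Harbor Ward 102,035.38; South Borough 88,162.59; Garrison Township 119,225.57.
Held at cap: Garrison Township ($50,070); remaining pool $272,020 reallocated over remaining residents 2,018.
Shares after redistribution: Pioneer Zone 16,984.40 → $16,980; Harbor Ward 136,818.78 → $136,820; South Borough 118,216.82 → $118,220.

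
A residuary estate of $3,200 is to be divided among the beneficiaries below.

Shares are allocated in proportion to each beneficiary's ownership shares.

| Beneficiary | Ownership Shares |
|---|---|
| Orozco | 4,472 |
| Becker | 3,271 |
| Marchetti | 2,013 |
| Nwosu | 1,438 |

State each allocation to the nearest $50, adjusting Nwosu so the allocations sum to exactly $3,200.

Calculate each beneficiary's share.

Combined ownership shares = 11,194.
Proportional shares: Orozco 4,472/11,194 × $3,200 = 1,278.40; Becker 3,271/11,194 × $3,200 = 935.07; Marchetti 2,013/11,194 × $3,200 = 575.45; Nwosu 1,438/11,194 × $3,200 = 411.08.
After rounding ($50): Orozco $1,300; Becker $950; Marchetti $600; Nwosu $400. Sum = $3,250.
Difference $3,200 − $3,250 = −$50 applied to Nwosu: Nwosu becomes $350.

Orozco: $1,300 · Becker: $950 · Marchetti: $600 · Nwosu: $350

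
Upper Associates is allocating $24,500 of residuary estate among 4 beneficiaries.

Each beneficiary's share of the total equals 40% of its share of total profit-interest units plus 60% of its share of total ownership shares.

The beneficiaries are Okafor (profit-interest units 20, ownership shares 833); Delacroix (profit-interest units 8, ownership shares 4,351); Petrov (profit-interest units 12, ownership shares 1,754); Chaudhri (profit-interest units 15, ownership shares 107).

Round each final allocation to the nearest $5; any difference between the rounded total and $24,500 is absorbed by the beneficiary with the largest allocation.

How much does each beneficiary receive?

Totals — profit-interest units 55, ownership shares 7,045.
Combined weights (40% profit-interest units + 60% ownership shares): Okafor 0.2164; Delacroix 0.4287; Petrov 0.2367; Chaudhri 0.1182.
Unrounded shares: Okafor 5,301.76; Delacroix 10,504.19; Petrov 5,798.05; Chaudhri 2,895.99.
At nearest $5: Okafor $5,300; Delacroix $10,505; Petrov $5,800; Chaudhri $2,895. Sum = $24,500.
Sum already equals the total — no adjustment.

Okafor: $5,300 · Delacroix: $10,505 · Petrov: $5,800 · Chaudhri: $2,895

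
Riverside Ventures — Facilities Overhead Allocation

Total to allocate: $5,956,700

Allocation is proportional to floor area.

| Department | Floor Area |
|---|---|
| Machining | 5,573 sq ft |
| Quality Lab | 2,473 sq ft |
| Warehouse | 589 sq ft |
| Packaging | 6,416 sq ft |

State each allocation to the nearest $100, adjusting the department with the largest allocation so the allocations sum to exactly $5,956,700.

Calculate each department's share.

Combined floor area = 15,051.
Proportional shares: Machining 5,573/15,051 × $5,956,700 = 2,205,613.52; Quality Lab 2,473/15,051 × $5,956,700 = 978,733.58; Warehouse 589/15,051 × $5,956,700 = 233,107.19; Packaging 6,416/15,051 × $5,956,700 = 2,539,245.71.
Rounded to nearest $100: Machining $2,205,600; Quality Lab $978,700; Warehouse $233,100; Packaging $2,539,200. Sum = $5,956,600.
Difference $5,956,700 − $5,956,600 = +$100 applied to largest allocation (Packaging): Packaging becomes $2,539,300.

Machining: $2,205,600 | Quality Lab: $978,700 | Warehouse: $233,100 | Packaging: $2,539,300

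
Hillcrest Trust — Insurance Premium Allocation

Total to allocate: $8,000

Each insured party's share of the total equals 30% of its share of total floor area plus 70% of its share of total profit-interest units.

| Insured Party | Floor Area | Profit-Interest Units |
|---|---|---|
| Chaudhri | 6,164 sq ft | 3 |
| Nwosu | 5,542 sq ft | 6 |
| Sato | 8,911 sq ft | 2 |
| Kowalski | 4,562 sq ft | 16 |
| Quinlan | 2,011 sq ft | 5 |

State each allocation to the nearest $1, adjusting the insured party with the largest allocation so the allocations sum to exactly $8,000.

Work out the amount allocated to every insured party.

Totals — floor area 27,190, profit-interest units 32.
Composite weights (30% floor area + 70% profit-interest units): Chaudhri 0.1336; Nwosu 0.1924; Sato 0.1421; Kowalski 0.4003; Quinlan 0.1316.
Raw shares: Chaudhri 1,069.08; Nwosu 1,539.18; Sato 1,136.55; Kowalski 3,202.68; Quinlan 1,052.51.
Rounded to nearest $1: Chaudhri $1,069; Nwosu $1,539; Sato $1,137; Kowalski $3,203; Quinlan $1,053. Sum = $8,001.
Difference $8,000 − $8,001 = −$1 applied to largest allocation (Kowalski): Kowalski becomes $3,202.

Chaudhri: $1,069; Nwosu: $1,539; Sato: $1,137; Kowalski: $3,202; Quinlan: $1,053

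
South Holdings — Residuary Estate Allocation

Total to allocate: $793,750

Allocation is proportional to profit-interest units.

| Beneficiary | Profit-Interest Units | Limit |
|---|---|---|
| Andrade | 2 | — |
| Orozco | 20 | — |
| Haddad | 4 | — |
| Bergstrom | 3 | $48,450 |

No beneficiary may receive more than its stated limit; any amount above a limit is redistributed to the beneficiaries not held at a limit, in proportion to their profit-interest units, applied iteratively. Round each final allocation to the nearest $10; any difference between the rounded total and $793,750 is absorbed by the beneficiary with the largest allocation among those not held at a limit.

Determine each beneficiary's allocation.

Profit-interest units total: 29.
Unconstrained shares: Andrade 54,741.38; Orozco 547,413.79; Haddad 109,482.76; Bergstrom 82,112.07.
Capped: Bergstrom ($48,450); residual $745,300 reallocated over remaining profit-interest units 26.
Remaining shares: Andrade 57,330.77 → $57,330; Orozco 573,307.69 → $573,310; Haddad 114,661.54 → $114,660.

Andrade: $57,330 · Orozco: $573,310 · Haddad: $114,660 · Bergstrom: $48,450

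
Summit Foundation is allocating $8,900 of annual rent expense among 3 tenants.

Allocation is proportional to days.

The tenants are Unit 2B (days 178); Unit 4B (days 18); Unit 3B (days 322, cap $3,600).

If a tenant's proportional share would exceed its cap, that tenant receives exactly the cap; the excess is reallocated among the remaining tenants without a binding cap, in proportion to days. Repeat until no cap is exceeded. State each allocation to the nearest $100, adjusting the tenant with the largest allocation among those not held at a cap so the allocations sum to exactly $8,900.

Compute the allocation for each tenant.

Days total: 518.
Proportional shares (ignoring caps): Unit 2B 3,058.30; Unit 4B 309.27; Unit 3B 5,532.43.
Held at cap: Unit 3B ($3,600); balance $5,300 reallocated over remaining days 196.
Redistributed shares: Unit 2B 4,813.27 → $4,800; Unit 4B 486.73 → $500.

Unit 2B: $4,800; Unit 4B: $500; Unit 3B: $3,600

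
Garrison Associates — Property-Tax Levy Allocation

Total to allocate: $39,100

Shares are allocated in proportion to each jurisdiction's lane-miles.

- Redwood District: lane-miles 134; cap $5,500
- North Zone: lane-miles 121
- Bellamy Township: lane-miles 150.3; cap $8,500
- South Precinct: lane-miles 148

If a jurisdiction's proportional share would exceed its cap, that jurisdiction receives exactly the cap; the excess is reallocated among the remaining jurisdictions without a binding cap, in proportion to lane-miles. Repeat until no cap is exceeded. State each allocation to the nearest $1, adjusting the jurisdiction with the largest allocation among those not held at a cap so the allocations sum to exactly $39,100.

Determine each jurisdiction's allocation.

Sum of lane-miles: 553.3.
Unconstrained shares: Redwood District 9,469.37; North Zone 8,550.70; Bellamy Township 10,621.24; South Precinct 10,458.70.
Held at cap: Redwood District ($5,500), Bellamy Township ($8,500); balance $25,100 reallocated over remaining lane-miles 269.
Remaining shares: North Zone 11,290.33 → $11,290; South Precinct 13,809.67 → $13,810.

Redwood District: $5,500 | North Zone: $11,290 | Bellamy Township: $8,500 | South Precinct: $13,810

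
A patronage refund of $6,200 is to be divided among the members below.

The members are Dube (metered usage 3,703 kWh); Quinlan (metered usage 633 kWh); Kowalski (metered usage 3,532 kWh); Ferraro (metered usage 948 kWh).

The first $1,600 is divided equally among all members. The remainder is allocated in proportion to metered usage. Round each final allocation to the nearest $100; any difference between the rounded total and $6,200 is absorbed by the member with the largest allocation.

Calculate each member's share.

$1,600 shared equally gives $400 per member.
Remainder $4,600 by metered usage (total 8,816): Dube 1,932.15 → $1,900; Quinlan 330.29 → $300; Kowalski 1,842.92 → $1,800; Ferraro 494.65 → $500.
Rounding difference +$100 on remainder applied to Dube.
Totals: Dube $400 + $2,000 = $2,400; Quinlan $400 + $300 = $700; Kowalski $400 + $1,800 = $2,200; Ferraro $400 + $500 = $900.

Dube: $2,400 | Quinlan: $700 | Kowalski: $2,200 | Ferraro: $900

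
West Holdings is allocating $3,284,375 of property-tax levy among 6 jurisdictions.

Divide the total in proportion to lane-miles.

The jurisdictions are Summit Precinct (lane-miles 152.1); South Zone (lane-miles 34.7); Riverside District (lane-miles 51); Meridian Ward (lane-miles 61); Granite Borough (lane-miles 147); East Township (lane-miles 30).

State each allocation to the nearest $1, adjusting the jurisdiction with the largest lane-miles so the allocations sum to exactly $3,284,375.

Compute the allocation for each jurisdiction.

Summit Precinct: $1,049,923; South Zone: $239,529; Riverside District: $352,045; Meridian Ward: $421,074; Granite Borough: $1,014,719; East Township: $207,085

Combined lane-miles = 152.1 + 34.7 + 51 + 61 + 147 + 30 = 475.8.
Proportional shares: Summit Precinct 1,049,923.16; South Zone 239,528.82; Riverside District 352,045.24; Meridian Ward 421,073.72; Granite Borough 1,014,718.63; East Township 207,085.44.
At nearest $1: Summit Precinct $1,049,923; South Zone $239,529; Riverside District $352,045; Meridian Ward $421,074; Granite Borough $1,014,719; East Township $207,085. Sum = $3,284,375.
Rounded total matches; no reconciliation needed.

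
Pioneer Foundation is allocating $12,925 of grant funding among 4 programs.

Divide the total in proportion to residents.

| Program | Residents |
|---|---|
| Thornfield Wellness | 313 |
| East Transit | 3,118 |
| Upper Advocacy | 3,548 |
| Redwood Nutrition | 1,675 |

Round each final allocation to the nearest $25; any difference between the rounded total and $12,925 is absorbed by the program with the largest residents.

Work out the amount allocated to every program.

Total residents = 313 + 3,118 + 3,548 + 1,675 = 8,654.
Proportional shares: Thornfield Wellness 467.47; East Transit 4,656.82; Upper Advocacy 5,299.04; Redwood Nutrition 2,501.66.
Rounded to nearest $25: Thornfield Wellness $475; East Transit $4,650; Upper Advocacy $5,300; Redwood Nutrition $2,500. Sum = $12,925.
Rounded total matches; no reconciliation needed.

Thornfield Wellness: $475 · East Transit: $4,650 · Upper Advocacy: $5,300 · Redwood Nutrition: $2,500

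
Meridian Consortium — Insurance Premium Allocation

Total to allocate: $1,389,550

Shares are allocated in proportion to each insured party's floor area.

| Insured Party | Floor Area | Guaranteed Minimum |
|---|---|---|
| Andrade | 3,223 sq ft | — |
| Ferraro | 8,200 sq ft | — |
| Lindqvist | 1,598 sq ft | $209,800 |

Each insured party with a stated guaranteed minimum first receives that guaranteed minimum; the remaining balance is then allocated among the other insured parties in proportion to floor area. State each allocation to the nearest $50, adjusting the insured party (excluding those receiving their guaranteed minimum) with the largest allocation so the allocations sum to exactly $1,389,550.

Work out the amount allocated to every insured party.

Guaranteed amounts: Lindqvist $209,800. Balance $1,179,750.
Balance split over remaining floor area 11,423: Andrade 332,866.52 → $332,850; Ferraro 846,883.48 → $846,900.

Andrade: $332,850; Ferraro: $846,900; Lindqvist: $209,800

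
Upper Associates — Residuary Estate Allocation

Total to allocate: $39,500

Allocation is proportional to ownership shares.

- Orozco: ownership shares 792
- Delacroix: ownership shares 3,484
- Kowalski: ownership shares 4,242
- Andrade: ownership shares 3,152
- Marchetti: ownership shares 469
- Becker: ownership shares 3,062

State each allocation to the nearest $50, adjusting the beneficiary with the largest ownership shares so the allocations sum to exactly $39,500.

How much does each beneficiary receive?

Orozco: $2,050; Delacroix: $9,050; Kowalski: $11,050; Andrade: $8,200; Marchetti: $1,200; Becker: $7,950

Sum of ownership shares: 792 + 3,484 + 4,242 + 3,152 + 469 + 3,062 = 15,201.
Unrounded shares: Orozco 2,058.02; Delacroix 9,053.22; Kowalski 11,022.89; Andrade 8,190.51; Marchetti 1,218.70; Becker 7,956.65.
At nearest $50: Orozco $2,050; Delacroix $9,050; Kowalski $11,000; Andrade $8,200; Marchetti $1,200; Becker $7,950. Sum = $39,450.
Difference $39,500 − $39,450 = +$50 applied to largest ownership shares (Kowalski): Kowalski becomes $11,050.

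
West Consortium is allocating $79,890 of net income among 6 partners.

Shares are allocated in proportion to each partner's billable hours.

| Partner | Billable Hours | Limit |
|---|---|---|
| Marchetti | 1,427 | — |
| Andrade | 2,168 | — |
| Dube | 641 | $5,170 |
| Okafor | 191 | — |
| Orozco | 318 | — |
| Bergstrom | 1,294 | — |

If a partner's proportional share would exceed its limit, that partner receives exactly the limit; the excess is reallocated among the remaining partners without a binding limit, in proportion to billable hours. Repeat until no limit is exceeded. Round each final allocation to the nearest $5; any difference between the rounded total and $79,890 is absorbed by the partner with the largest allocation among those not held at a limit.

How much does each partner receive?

Total billable hours = 6,039.
Unconstrained shares: Marchetti 18,877.80; Andrade 28,680.50; Dube 8,479.80; Okafor 2,526.74; Orozco 4,206.83; Bergstrom 17,118.34.
Held at cap: Dube ($5,170); residual $74,720 reallocated over remaining billable hours 5,398.
Shares after redistribution: Marchetti 19,752.77 → $19,755; Andrade 30,009.81 → $30,010; Okafor 2,643.85 → $2,645; Orozco 4,401.81 → $4,400; Bergstrom 17,911.76 → $17,910.

Marchetti: $19,755 · Andrade: $30,010 · Dube: $5,170 · Okafor: $2,645 · Orozco: $4,400 · Bergstrom: $17,910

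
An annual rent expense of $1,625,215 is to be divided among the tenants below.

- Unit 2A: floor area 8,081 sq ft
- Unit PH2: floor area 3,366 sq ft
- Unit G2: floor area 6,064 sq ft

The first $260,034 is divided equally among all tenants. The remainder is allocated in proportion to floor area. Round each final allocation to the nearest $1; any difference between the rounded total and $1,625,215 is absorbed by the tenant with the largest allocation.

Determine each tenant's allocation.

$260,034 shared equally gives $86,678 per tenant.
Remainder $1,365,181 by floor area (total 17,511): Unit 2A 630,005.58 → $630,006; Unit PH2 262,417.87 → $262,418; Unit G2 472,757.56 → $472,758.
Rounding difference −$1 on remainder applied to Unit 2A.
Totals: Unit 2A $86,678 + $630,005 = $716,683; Unit PH2 $86,678 + $262,418 = $349,096; Unit G2 $86,678 + $472,758 = $559,436.

Unit 2A: $716,683; Unit PH2: $349,096; Unit G2: $559,436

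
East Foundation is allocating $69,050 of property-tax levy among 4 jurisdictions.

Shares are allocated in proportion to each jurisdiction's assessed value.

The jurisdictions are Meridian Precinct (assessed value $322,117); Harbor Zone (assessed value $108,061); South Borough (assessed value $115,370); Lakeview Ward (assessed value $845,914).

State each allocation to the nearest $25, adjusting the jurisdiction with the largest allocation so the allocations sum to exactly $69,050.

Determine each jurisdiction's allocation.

Sum of assessed value: 1,391,462.
Unrounded shares: Meridian Precinct 322,117/1,391,462 × $69,050 = 15,984.75; Harbor Zone 108,061/1,391,462 × $69,050 = 5,362.43; South Borough 115,370/1,391,462 × $69,050 = 5,725.13; Lakeview Ward 845,914/1,391,462 × $69,050 = 41,977.69.
After rounding ($25): Meridian Precinct $15,975; Harbor Zone $5,350; South Borough $5,725; Lakeview Ward $41,975. Sum = $69,025.
Difference $69,050 − $69,025 = +$25 applied to largest allocation (Lakeview Ward): Lakeview Ward becomes $42,000.

Meridian Precinct: $15,975 | Harbor Zone: $5,350 | South Borough: $5,725 | Lakeview Ward: $42,000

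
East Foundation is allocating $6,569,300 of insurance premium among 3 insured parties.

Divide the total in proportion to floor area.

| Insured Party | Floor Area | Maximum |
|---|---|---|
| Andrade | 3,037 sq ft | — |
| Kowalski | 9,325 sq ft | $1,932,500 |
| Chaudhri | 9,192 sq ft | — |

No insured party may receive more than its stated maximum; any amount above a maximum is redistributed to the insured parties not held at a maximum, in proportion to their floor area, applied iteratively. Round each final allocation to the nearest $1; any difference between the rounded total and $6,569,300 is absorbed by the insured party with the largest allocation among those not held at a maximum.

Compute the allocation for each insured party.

Combined floor area = 21,554.
Pro-rata shares before constraints: Andrade 925,626.99; Kowalski 2,842,104.60; Chaudhri 2,801,568.41.
Held at cap: Kowalski ($1,932,500); remaining pool $4,636,800 reallocated over remaining floor area 12,229.
Remaining shares: Andrade 1,151,521.92 → $1,151,522; Chaudhri 3,485,278.08 → $3,485,278.

Andrade: $1,151,522; Kowalski: $1,932,500; Chaudhri: $3,485,278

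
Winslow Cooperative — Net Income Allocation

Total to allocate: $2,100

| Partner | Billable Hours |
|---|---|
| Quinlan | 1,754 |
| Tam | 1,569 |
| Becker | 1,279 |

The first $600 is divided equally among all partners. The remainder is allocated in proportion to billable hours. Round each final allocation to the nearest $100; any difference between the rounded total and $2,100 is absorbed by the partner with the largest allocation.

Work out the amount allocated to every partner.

Quinlan: $800 | Tam: $700 | Becker: $600

First tranche $600 split equally: $200 each.
Remainder $1,500 by billable hours (total 4,602): Quinlan 571.71 → $600; Tam 511.41 → $500; Becker 416.88 → $400.
Totals: Quinlan $200 + $600 = $800; Tam $200 + $500 = $700; Becker $200 + $400 = $600.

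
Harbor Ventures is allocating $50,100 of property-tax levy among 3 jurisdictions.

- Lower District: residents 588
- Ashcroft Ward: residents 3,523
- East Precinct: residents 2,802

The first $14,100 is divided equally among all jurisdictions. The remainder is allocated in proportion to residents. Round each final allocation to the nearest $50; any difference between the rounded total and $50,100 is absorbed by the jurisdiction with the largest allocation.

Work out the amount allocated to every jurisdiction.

$14,100 shared equally gives $4,700 per jurisdiction.
Remainder $36,000 by residents (total 6,913): Lower District 3,062.06 → $3,050; Ashcroft Ward 18,346.30 → $18,350; East Precinct 14,591.64 → $14,600.
Totals: Lower District $4,700 + $3,050 = $7,750; Ashcroft Ward $4,700 + $18,350 = $23,050; East Precinct $4,700 + $14,600 = $19,300.

Lower District: $7,750 | Ashcroft Ward: $23,050 | East Precinct: $19,300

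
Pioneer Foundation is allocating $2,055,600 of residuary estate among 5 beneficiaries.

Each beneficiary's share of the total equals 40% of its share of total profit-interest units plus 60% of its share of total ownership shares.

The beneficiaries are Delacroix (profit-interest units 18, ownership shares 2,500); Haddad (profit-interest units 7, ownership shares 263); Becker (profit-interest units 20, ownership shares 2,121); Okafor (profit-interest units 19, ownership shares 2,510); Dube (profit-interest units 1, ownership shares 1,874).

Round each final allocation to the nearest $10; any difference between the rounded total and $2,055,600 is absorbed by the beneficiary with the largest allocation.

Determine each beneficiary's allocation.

Profit-interest units total 65; ownership shares total 9,268.
Composite weights (40% profit-interest units + 60% ownership shares): Delacroix 0.2726; Haddad 0.0601; Becker 0.2604; Okafor 0.2794; Dube 0.1275.
Pro-rata amounts: Delacroix 560,390.37; Haddad 123,548.24; Becker 535,253.78; Okafor 574,370.99; Dube 262,036.62.
Rounded to nearest $10: Delacroix $560,390; Haddad $123,550; Becker $535,250; Okafor $574,370; Dube $262,040. Sum = $2,055,600.
Sum already equals the total — no adjustment.

Delacroix: $560,390 · Haddad: $123,550 · Becker: $535,250 · Okafor: $574,370 · Dube: $262,040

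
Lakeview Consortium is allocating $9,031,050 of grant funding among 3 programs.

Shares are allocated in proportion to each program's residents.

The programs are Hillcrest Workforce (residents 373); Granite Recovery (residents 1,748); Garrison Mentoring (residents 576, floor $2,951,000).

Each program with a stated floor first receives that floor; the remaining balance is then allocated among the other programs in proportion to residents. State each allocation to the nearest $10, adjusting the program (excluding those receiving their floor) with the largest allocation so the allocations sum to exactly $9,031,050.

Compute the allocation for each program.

Guaranteed amounts: Garrison Mentoring $2,951,000. Remaining pool $6,080,050.
Remaining pool split over remaining residents 2,121: Hillcrest Workforce 1,069,240.29 → $1,069,240; Granite Recovery 5,010,809.71 → $5,010,810.

Hillcrest Workforce: $1,069,240 | Granite Recovery: $5,010,810 | Garrison Mentoring: $2,951,000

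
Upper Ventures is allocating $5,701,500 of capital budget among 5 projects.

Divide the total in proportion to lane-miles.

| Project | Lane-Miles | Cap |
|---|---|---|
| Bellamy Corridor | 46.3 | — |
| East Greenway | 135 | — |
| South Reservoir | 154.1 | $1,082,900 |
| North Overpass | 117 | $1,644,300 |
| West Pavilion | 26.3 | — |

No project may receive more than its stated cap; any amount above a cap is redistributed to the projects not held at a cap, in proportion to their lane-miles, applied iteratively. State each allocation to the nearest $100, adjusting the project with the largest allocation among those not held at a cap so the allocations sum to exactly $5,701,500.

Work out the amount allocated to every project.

Bellamy Corridor: $663,300 | East Greenway: $1,934,200 | South Reservoir: $1,082,900 | North Overpass: $1,644,300 | West Pavilion: $376,800

Combined lane-miles = 478.7.
Unconstrained shares: Bellamy Corridor 551,450.70; East Greenway 1,607,901.61; South Reservoir 1,835,389.91; North Overpass 1,393,514.73; West Pavilion 313,243.05.
Capped: South Reservoir ($1,082,900); residual $4,618,600 reallocated over remaining lane-miles 324.6.
Capped: North Overpass ($1,644,300); residual $2,974,300 reallocated over remaining lane-miles 207.6.
Redistributed shares: Bellamy Corridor 663,343.40 → $663,300; East Greenway 1,934,154.62 → $1,934,200; West Pavilion 376,801.97 → $376,800.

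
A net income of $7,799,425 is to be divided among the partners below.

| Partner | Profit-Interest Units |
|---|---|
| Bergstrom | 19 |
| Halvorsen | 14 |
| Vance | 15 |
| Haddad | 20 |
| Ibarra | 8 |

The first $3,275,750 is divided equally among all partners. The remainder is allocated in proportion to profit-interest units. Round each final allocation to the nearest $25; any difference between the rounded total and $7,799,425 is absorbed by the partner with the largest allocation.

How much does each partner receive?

Bergstrom: $1,786,075; Halvorsen: $1,488,450; Vance: $1,547,975; Haddad: $1,845,600; Ibarra: $1,131,325

Equal tier: $3,275,750 ÷ 5 = $655,150 apiece.
Remainder $4,523,675 by profit-interest units (total 76): Bergstrom 1,130,918.75 → $1,130,925; Halvorsen 833,308.55 → $833,300; Vance 892,830.59 → $892,825; Haddad 1,190,440.79 → $1,190,450; Ibarra 476,176.32 → $476,175.
Totals: Bergstrom $655,150 + $1,130,925 = $1,786,075; Halvorsen $655,150 + $833,300 = $1,488,450; Vance $655,150 + $892,825 = $1,547,975; Haddad $655,150 + $1,190,450 = $1,845,600; Ibarra $655,150 + $476,175 = $1,131,325.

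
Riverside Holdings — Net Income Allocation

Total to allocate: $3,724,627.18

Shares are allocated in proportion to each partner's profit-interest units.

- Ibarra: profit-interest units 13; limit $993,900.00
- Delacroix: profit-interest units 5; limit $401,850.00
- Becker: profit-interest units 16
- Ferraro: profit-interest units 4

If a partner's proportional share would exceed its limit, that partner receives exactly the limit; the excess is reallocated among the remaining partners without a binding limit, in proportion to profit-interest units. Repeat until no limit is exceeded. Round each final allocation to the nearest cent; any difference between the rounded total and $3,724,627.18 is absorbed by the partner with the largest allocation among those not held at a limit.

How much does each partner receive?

Sum of profit-interest units: 38.
Pro-rata shares before constraints: Ibarra 1,274,214.5616; Delacroix 490,082.5237; Becker 1,568,264.0758; Ferraro 392,066.0189.
Capped: Ibarra ($993,900.00), Delacroix ($401,850.00); residual $2,328,877.18 reallocated over remaining profit-interest units 20.
Redistributed shares: Becker 1,863,101.7440 → $1,863,101.74; Ferraro 465,775.4360 → $465,775.44.

Ibarra: $993,900.00 | Delacroix: $401,850.00 | Becker: $1,863,101.74 | Ferraro: $465,775.44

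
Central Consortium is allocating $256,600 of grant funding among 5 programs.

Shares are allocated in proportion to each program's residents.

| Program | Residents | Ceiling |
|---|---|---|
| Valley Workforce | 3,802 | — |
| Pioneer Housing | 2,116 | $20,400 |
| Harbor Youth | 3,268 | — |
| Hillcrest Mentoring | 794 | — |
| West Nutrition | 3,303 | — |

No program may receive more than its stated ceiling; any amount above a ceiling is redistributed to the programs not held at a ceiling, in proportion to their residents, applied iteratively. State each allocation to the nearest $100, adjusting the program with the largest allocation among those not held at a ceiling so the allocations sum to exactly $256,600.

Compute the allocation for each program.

Sum of residents: 13,283.
Unconstrained shares: Valley Workforce 73,446.75; Pioneer Housing 40,876.73; Harbor Youth 63,130.98; Hillcrest Mentoring 15,338.43; West Nutrition 63,807.11.
Cap binds for Pioneer Housing ($20,400); remaining pool $236,200 reallocated over remaining residents 11,167.
Shares after redistribution: Valley Workforce 80,418.41 → $80,400; Harbor Youth 69,123.45 → $69,100; Hillcrest Mentoring 16,794.38 → $16,800; West Nutrition 69,863.76 → $69,900.

Valley Workforce: $80,400 | Pioneer Housing: $20,400 | Harbor Youth: $69,100 | Hillcrest Mentoring: $16,800 | West Nutrition: $69,900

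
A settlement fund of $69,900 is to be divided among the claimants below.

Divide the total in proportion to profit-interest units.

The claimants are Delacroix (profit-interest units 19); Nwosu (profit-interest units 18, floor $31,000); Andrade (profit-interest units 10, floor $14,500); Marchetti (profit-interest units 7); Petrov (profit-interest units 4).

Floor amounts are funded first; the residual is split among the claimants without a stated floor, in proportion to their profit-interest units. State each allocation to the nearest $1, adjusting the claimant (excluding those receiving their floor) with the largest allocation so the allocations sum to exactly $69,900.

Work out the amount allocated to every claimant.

Delacroix: $15,454 · Nwosu: $31,000 · Andrade: $14,500 · Marchetti: $5,693 · Petrov: $3,253

Minimums first: Nwosu $31,000; Andrade $14,500. Residual $24,400.
Residual split over remaining profit-interest units 30: Delacroix 15,453.33 → $15,453; Marchetti 5,693.33 → $5,693; Petrov 3,253.33 → $3,253.
Rounding difference +$1 applied to Delacroix → $15,454.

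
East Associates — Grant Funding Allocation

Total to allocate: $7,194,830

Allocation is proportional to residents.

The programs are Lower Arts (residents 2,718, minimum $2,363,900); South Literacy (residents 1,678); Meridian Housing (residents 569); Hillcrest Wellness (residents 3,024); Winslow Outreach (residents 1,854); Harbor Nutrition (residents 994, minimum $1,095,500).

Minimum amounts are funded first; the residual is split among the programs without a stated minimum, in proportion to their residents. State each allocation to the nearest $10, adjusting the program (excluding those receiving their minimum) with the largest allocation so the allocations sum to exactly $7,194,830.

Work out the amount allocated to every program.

Lower Arts: $2,363,900; South Literacy: $879,730; Meridian Housing: $298,310; Hillcrest Wellness: $1,585,390; Winslow Outreach: $972,000; Harbor Nutrition: $1,095,500

Minimums first: Lower Arts $2,363,900; Harbor Nutrition $1,095,500. Residual $3,735,430.
Residual split over remaining residents 7,125: South Literacy 879,726.53 → $879,730; Meridian Housing 298,310.13 → $298,310; Hillcrest Wellness 1,585,395.13 → $1,585,400; Winslow Outreach 971,998.21 → $972,000.
Rounding difference −$10 applied to Hillcrest Wellness → $1,585,390.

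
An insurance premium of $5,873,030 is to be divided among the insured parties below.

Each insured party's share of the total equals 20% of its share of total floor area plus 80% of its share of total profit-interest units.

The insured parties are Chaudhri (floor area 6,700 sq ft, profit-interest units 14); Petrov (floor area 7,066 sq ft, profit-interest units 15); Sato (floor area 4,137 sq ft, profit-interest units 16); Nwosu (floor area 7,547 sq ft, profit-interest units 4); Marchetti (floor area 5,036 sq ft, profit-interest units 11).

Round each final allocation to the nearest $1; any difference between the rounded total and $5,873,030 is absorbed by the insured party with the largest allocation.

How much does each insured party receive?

Floor area total 30,486; profit-interest units total 60.
Combined weights (20% floor area + 80% profit-interest units): Chaudhri 0.2306; Petrov 0.2464; Sato 0.2405; Nwosu 0.1028; Marchetti 0.1797.
Pro-rata amounts: Chaudhri 1,354,445.63; Petrov 1,446,854.44; Sato 1,412,309.02; Nwosu 604,009.33; Marchetti 1,055,411.58.
Rounded to nearest $1: Chaudhri $1,354,446; Petrov $1,446,854; Sato $1,412,309; Nwosu $604,009; Marchetti $1,055,412. Sum = $5,873,030.
Rounded total matches; no reconciliation needed.

Chaudhri: $1,354,446 | Petrov: $1,446,854 | Sato: $1,412,309 | Nwosu: $604,009 | Marchetti: $1,055,412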